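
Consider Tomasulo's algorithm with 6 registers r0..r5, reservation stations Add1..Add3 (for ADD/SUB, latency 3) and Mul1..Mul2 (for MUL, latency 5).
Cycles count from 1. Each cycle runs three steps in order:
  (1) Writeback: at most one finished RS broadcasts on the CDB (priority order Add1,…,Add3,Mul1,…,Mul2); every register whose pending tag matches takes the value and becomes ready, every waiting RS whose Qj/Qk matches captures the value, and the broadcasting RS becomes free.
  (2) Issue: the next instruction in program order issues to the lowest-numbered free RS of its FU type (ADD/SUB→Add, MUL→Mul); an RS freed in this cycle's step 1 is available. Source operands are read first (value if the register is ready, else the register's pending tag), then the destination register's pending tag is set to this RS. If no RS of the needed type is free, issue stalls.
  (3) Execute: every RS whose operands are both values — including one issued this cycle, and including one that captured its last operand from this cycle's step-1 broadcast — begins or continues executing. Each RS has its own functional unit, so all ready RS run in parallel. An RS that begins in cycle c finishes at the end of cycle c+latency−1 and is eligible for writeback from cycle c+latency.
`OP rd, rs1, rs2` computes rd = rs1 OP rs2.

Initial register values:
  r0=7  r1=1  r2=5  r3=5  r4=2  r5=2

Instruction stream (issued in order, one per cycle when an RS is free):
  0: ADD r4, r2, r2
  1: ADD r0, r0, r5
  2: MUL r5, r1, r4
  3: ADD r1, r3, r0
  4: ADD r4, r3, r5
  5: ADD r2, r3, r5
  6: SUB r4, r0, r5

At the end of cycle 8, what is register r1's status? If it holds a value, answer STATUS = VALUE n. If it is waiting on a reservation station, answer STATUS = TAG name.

  c1: issue ADD r4<-Add1  regs: r0:7,r1:1,r2:5,r3:5,r4:Add1,r5:2
  c2: issue ADD r0<-Add2  regs: r0:Add2,r1:1,r2:5,r3:5,r4:Add1,r5:2
  c3: issue MUL r5<-Mul1  regs: r0:Add2,r1:1,r2:5,r3:5,r4:Add1,r5:Mul1
  c4: CDB Add1=10; issue ADD r1<-Add1  regs: r0:Add2,r1:Add1,r2:5,r3:5,r4:10,r5:Mul1
  c5: CDB Add2=9; issue ADD r4<-Add2  regs: r0:9,r1:Add1,r2:5,r3:5,r4:Add2,r5:Mul1
  c6: issue ADD r2<-Add3  regs: r0:9,r1:Add1,r2:Add3,r3:5,r4:Add2,r5:Mul1
  c7: stall  regs: r0:9,r1:Add1,r2:Add3,r3:5,r4:Add2,r5:Mul1
  c8: CDB Add1=14; issue SUB r4<-Add1  regs: r0:9,r1:14,r2:Add3,r3:5,r4:Add1,r5:Mul1

STATUS = VALUE 14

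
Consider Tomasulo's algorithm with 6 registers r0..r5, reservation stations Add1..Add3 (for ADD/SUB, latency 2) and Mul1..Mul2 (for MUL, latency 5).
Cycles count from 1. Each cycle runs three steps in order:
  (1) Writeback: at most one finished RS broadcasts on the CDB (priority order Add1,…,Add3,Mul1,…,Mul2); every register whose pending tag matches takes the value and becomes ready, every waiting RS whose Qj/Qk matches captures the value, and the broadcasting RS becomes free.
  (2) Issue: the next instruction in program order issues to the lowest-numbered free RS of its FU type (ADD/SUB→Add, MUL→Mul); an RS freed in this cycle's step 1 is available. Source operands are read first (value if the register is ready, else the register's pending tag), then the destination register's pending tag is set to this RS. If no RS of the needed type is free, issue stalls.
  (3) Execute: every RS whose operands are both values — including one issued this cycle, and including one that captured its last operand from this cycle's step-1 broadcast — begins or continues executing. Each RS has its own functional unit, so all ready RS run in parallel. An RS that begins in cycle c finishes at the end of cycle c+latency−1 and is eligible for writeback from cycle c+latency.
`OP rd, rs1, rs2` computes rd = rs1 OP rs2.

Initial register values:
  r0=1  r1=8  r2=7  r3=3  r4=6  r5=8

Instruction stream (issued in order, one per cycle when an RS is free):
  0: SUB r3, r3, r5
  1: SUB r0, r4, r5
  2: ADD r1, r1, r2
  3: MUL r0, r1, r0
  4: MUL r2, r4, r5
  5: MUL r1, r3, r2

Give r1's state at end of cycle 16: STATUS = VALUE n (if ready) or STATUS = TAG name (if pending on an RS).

STATUS = VALUE -240

cycle 1: issue SUB r3<-Add1 // r0:1,r1:8,r2:7,r3:Add1,r4:6,r5:8
cycle 2: issue SUB r0<-Add2 // r0:Add2,r1:8,r2:7,r3:Add1,r4:6,r5:8
cycle 3: CDB Add1=-5; issue ADD r1<-Add1 // r0:Add2,r1:Add1,r2:7,r3:-5,r4:6,r5:8
cycle 4: CDB Add2=-2; issue MUL r0<-Mul1 // r0:Mul1,r1:Add1,r2:7,r3:-5,r4:6,r5:8
cycle 5: CDB Add1=15; issue MUL r2<-Mul2 // r0:Mul1,r1:15,r2:Mul2,r3:-5,r4:6,r5:8
cycle 6: stall // r0:Mul1,r1:15,r2:Mul2,r3:-5,r4:6,r5:8
cycle 7: stall // r0:Mul1,r1:15,r2:Mul2,r3:-5,r4:6,r5:8
cycle 8: stall // r0:Mul1,r1:15,r2:Mul2,r3:-5,r4:6,r5:8
cycle 9: stall // r0:Mul1,r1:15,r2:Mul2,r3:-5,r4:6,r5:8
cycle 10: CDB Mul1=-30; issue MUL r1<-Mul1 // r0:-30,r1:Mul1,r2:Mul2,r3:-5,r4:6,r5:8
cycle 11: CDB Mul2=48 // r0:-30,r1:Mul1,r2:48,r3:-5,r4:6,r5:8
cycle 12: - // r0:-30,r1:Mul1,r2:48,r3:-5,r4:6,r5:8
cycle 13: - // r0:-30,r1:Mul1,r2:48,r3:-5,r4:6,r5:8
cycle 14: - // r0:-30,r1:Mul1,r2:48,r3:-5,r4:6,r5:8
cycle 15: - // r0:-30,r1:Mul1,r2:48,r3:-5,r4:6,r5:8
cycle 16: CDB Mul1=-240 // r0:-30,r1:-240,r2:48,r3:-5,r4:6,r5:8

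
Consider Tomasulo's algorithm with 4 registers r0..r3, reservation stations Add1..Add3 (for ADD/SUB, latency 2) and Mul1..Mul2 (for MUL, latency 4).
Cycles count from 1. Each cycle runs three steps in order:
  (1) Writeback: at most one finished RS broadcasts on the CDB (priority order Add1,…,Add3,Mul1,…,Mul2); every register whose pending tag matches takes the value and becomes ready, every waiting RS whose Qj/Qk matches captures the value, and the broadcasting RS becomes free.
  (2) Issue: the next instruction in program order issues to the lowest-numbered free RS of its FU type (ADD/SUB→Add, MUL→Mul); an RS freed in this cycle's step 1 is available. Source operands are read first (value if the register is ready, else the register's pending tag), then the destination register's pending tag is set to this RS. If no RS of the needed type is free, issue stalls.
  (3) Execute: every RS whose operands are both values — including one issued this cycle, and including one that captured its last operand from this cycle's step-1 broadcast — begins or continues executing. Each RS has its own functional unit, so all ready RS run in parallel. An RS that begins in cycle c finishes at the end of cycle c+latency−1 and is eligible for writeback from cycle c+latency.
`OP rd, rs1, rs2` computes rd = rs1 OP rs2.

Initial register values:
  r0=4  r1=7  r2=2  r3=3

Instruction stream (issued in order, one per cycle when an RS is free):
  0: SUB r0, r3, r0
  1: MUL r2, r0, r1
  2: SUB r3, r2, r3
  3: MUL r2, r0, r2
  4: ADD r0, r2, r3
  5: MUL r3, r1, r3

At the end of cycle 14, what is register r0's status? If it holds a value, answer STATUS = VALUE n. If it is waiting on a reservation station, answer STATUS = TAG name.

STATUS = VALUE -3

  c1: issue SUB r0<-Add1  regs: r0:Add1,r1:7,r2:2,r3:3
  c2: issue MUL r2<-Mul1  regs: r0:Add1,r1:7,r2:Mul1,r3:3
  c3: CDB Add1=-1; issue SUB r3<-Add1  regs: r0:-1,r1:7,r2:Mul1,r3:Add1
  c4: issue MUL r2<-Mul2  regs: r0:-1,r1:7,r2:Mul2,r3:Add1
  c5: issue ADD r0<-Add2  regs: r0:Add2,r1:7,r2:Mul2,r3:Add1
  c6: stall  regs: r0:Add2,r1:7,r2:Mul2,r3:Add1
  c7: CDB Mul1=-7; issue MUL r3<-Mul1  regs: r0:Add2,r1:7,r2:Mul2,r3:Mul1
  c8: -  regs: r0:Add2,r1:7,r2:Mul2,r3:Mul1
  c9: CDB Add1=-10  regs: r0:Add2,r1:7,r2:Mul2,r3:Mul1
  c10: -  regs: r0:Add2,r1:7,r2:Mul2,r3:Mul1
  c11: CDB Mul2=7  regs: r0:Add2,r1:7,r2:7,r3:Mul1
  c12: -  regs: r0:Add2,r1:7,r2:7,r3:Mul1
  c13: CDB Add2=-3  regs: r0:-3,r1:7,r2:7,r3:Mul1
  c14: CDB Mul1=-70  regs: r0:-3,r1:7,r2:7,r3:-70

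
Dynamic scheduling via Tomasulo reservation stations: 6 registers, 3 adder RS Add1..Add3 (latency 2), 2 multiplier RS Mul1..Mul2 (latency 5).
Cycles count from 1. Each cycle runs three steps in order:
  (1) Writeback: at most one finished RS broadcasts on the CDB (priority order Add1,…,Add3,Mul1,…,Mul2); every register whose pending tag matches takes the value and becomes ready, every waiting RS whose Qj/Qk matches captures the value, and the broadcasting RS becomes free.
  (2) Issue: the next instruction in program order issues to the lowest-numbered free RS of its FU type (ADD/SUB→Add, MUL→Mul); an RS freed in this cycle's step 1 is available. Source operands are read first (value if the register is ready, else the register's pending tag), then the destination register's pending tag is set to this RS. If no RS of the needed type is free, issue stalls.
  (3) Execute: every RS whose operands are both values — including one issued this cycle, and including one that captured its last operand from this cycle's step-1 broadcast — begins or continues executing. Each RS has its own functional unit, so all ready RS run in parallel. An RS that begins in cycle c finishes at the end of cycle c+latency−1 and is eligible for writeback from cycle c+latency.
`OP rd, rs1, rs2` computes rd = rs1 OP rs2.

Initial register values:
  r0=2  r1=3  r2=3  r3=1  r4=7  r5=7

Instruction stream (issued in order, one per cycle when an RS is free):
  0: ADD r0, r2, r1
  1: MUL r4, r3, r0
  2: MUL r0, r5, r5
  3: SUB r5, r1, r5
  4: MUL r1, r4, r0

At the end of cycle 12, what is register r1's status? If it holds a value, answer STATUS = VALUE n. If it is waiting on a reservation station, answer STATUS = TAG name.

STATUS = TAG Mul1

cycle 1: issue ADD r0<-Add1 // r0:Add1,r1:3,r2:3,r3:1,r4:7,r5:7
cycle 2: issue MUL r4<-Mul1 // r0:Add1,r1:3,r2:3,r3:1,r4:Mul1,r5:7
cycle 3: CDB Add1=6; issue MUL r0<-Mul2 // r0:Mul2,r1:3,r2:3,r3:1,r4:Mul1,r5:7
cycle 4: issue SUB r5<-Add1 // r0:Mul2,r1:3,r2:3,r3:1,r4:Mul1,r5:Add1
cycle 5: stall // r0:Mul2,r1:3,r2:3,r3:1,r4:Mul1,r5:Add1
cycle 6: CDB Add1=-4; stall // r0:Mul2,r1:3,r2:3,r3:1,r4:Mul1,r5:-4
cycle 7: stall // r0:Mul2,r1:3,r2:3,r3:1,r4:Mul1,r5:-4
cycle 8: CDB Mul1=6; issue MUL r1<-Mul1 // r0:Mul2,r1:Mul1,r2:3,r3:1,r4:6,r5:-4
cycle 9: CDB Mul2=49 // r0:49,r1:Mul1,r2:3,r3:1,r4:6,r5:-4
cycle 10: - // r0:49,r1:Mul1,r2:3,r3:1,r4:6,r5:-4
cycle 11: - // r0:49,r1:Mul1,r2:3,r3:1,r4:6,r5:-4
cycle 12: - // r0:49,r1:Mul1,r2:3,r3:1,r4:6,r5:-4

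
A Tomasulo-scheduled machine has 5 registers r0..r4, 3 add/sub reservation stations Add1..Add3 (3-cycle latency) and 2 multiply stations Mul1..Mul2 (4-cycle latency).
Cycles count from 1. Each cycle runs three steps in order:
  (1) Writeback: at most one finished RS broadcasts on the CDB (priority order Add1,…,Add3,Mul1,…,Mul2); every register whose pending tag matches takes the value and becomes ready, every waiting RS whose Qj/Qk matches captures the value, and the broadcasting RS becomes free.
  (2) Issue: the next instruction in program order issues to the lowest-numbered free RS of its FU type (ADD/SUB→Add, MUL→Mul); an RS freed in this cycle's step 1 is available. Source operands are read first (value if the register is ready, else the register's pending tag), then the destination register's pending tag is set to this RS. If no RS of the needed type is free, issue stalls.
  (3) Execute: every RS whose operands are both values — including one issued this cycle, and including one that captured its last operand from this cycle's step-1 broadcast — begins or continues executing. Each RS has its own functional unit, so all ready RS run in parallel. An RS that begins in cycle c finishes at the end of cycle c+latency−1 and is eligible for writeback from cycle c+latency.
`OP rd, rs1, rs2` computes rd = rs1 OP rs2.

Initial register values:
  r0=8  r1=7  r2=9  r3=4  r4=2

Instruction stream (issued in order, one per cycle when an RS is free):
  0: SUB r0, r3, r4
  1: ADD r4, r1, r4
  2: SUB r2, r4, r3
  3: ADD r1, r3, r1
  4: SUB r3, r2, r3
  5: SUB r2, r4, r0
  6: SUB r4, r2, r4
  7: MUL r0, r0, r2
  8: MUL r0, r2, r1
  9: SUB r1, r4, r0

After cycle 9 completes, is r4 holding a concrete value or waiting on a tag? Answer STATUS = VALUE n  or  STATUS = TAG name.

STATUS = TAG Add3

c1: issue SUB r0<-Add1 | r0:Add1,r1:7,r2:9,r3:4,r4:2
c2: issue ADD r4<-Add2 | r0:Add1,r1:7,r2:9,r3:4,r4:Add2
c3: issue SUB r2<-Add3 | r0:Add1,r1:7,r2:Add3,r3:4,r4:Add2
c4: CDB Add1=2; issue ADD r1<-Add1 | r0:2,r1:Add1,r2:Add3,r3:4,r4:Add2
c5: CDB Add2=9; issue SUB r3<-Add2 | r0:2,r1:Add1,r2:Add3,r3:Add2,r4:9
c6: stall | r0:2,r1:Add1,r2:Add3,r3:Add2,r4:9
c7: CDB Add1=11; issue SUB r2<-Add1 | r0:2,r1:11,r2:Add1,r3:Add2,r4:9
c8: CDB Add3=5; issue SUB r4<-Add3 | r0:2,r1:11,r2:Add1,r3:Add2,r4:Add3
c9: issue MUL r0<-Mul1 | r0:Mul1,r1:11,r2:Add1,r3:Add2,r4:Add3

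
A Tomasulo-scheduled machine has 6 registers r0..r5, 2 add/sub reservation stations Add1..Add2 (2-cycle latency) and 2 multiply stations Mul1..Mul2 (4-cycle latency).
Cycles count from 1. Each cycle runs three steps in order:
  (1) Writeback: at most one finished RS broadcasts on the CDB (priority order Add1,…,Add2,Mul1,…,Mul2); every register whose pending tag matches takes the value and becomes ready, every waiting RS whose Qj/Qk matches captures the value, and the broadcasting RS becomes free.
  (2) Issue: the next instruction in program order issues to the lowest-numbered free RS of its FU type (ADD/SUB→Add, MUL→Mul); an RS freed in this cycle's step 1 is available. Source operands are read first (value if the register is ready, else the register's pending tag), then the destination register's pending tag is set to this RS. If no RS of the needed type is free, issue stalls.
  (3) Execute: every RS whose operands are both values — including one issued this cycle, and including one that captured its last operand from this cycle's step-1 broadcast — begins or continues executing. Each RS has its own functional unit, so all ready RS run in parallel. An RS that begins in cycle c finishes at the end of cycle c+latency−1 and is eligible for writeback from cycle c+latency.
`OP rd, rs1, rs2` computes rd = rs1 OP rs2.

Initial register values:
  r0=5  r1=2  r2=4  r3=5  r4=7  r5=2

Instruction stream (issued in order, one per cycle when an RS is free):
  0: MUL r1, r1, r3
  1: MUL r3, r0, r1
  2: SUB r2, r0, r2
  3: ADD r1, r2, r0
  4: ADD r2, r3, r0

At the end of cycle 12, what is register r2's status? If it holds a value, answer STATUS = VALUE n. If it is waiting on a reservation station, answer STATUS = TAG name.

cycle 1: issue MUL r1<-Mul1 // r0:5,r1:Mul1,r2:4,r3:5,r4:7,r5:2
cycle 2: issue MUL r3<-Mul2 // r0:5,r1:Mul1,r2:4,r3:Mul2,r4:7,r5:2
cycle 3: issue SUB r2<-Add1 // r0:5,r1:Mul1,r2:Add1,r3:Mul2,r4:7,r5:2
cycle 4: issue ADD r1<-Add2 // r0:5,r1:Add2,r2:Add1,r3:Mul2,r4:7,r5:2
cycle 5: CDB Add1=1; issue ADD r2<-Add1 // r0:5,r1:Add2,r2:Add1,r3:Mul2,r4:7,r5:2
cycle 6: CDB Mul1=10 // r0:5,r1:Add2,r2:Add1,r3:Mul2,r4:7,r5:2
cycle 7: CDB Add2=6 // r0:5,r1:6,r2:Add1,r3:Mul2,r4:7,r5:2
cycle 8: - // r0:5,r1:6,r2:Add1,r3:Mul2,r4:7,r5:2
cycle 9: - // r0:5,r1:6,r2:Add1,r3:Mul2,r4:7,r5:2
cycle 10: CDB Mul2=50 // r0:5,r1:6,r2:Add1,r3:50,r4:7,r5:2
cycle 11: - // r0:5,r1:6,r2:Add1,r3:50,r4:7,r5:2
cycle 12: CDB Add1=55 // r0:5,r1:6,r2:55,r3:50,r4:7,r5:2

STATUS = VALUE 55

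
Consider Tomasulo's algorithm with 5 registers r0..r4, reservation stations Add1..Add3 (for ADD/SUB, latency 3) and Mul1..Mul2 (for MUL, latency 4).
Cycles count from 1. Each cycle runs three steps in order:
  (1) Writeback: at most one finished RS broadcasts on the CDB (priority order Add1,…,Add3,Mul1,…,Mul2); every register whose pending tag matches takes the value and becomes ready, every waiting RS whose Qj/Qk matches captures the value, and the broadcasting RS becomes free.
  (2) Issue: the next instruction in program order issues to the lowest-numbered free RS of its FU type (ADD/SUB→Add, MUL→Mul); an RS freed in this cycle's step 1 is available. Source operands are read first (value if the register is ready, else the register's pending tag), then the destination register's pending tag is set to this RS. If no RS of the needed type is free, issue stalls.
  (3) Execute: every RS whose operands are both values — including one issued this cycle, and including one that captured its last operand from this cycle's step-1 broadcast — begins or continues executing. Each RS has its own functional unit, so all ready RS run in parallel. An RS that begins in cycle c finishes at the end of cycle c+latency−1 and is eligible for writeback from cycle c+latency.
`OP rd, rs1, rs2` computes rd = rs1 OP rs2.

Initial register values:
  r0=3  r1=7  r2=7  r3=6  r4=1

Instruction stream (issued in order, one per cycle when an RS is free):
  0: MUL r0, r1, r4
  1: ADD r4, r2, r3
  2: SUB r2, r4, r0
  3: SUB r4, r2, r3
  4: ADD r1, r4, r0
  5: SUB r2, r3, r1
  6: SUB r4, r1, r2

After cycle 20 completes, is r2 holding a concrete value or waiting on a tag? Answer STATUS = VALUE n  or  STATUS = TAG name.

cycle 1: issue MUL r0<-Mul1 // r0:Mul1,r1:7,r2:7,r3:6,r4:1
cycle 2: issue ADD r4<-Add1 // r0:Mul1,r1:7,r2:7,r3:6,r4:Add1
cycle 3: issue SUB r2<-Add2 // r0:Mul1,r1:7,r2:Add2,r3:6,r4:Add1
cycle 4: issue SUB r4<-Add3 // r0:Mul1,r1:7,r2:Add2,r3:6,r4:Add3
cycle 5: CDB Add1=13; issue ADD r1<-Add1 // r0:Mul1,r1:Add1,r2:Add2,r3:6,r4:Add3
cycle 6: CDB Mul1=7; stall // r0:7,r1:Add1,r2:Add2,r3:6,r4:Add3
cycle 7: stall // r0:7,r1:Add1,r2:Add2,r3:6,r4:Add3
cycle 8: stall // r0:7,r1:Add1,r2:Add2,r3:6,r4:Add3
cycle 9: CDB Add2=6; issue SUB r2<-Add2 // r0:7,r1:Add1,r2:Add2,r3:6,r4:Add3
cycle 10: stall // r0:7,r1:Add1,r2:Add2,r3:6,r4:Add3
cycle 11: stall // r0:7,r1:Add1,r2:Add2,r3:6,r4:Add3
cycle 12: CDB Add3=0; issue SUB r4<-Add3 // r0:7,r1:Add1,r2:Add2,r3:6,r4:Add3
cycle 13: - // r0:7,r1:Add1,r2:Add2,r3:6,r4:Add3
cycle 14: - // r0:7,r1:Add1,r2:Add2,r3:6,r4:Add3
cycle 15: CDB Add1=7 // r0:7,r1:7,r2:Add2,r3:6,r4:Add3
cycle 16: - // r0:7,r1:7,r2:Add2,r3:6,r4:Add3
cycle 17: - // r0:7,r1:7,r2:Add2,r3:6,r4:Add3
cycle 18: CDB Add2=-1 // r0:7,r1:7,r2:-1,r3:6,r4:Add3
cycle 19: - // r0:7,r1:7,r2:-1,r3:6,r4:Add3
cycle 20: - // r0:7,r1:7,r2:-1,r3:6,r4:Add3

STATUS = VALUE -1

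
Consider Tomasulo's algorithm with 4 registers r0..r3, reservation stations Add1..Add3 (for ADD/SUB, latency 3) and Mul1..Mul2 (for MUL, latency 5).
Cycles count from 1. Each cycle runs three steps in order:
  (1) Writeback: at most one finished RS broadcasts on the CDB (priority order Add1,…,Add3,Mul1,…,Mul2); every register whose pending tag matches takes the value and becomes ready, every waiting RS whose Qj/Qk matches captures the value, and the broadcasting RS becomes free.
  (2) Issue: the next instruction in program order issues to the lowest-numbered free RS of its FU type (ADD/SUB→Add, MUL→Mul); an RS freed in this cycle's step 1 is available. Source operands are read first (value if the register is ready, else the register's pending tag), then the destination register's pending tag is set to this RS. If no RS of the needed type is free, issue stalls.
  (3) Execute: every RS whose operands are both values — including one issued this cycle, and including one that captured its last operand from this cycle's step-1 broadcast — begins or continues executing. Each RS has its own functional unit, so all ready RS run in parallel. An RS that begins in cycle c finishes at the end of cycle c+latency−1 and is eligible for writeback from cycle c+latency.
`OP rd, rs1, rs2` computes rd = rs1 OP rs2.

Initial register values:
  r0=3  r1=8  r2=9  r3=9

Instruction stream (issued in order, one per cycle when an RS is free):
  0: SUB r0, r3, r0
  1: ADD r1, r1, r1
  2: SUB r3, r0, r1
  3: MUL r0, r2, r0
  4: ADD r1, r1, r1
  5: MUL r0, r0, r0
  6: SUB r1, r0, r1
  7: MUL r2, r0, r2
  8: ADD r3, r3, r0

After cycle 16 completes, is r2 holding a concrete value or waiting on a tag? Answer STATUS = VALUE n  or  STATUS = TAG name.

cycle 1: issue SUB r0<-Add1 // r0:Add1,r1:8,r2:9,r3:9
cycle 2: issue ADD r1<-Add2 // r0:Add1,r1:Add2,r2:9,r3:9
cycle 3: issue SUB r3<-Add3 // r0:Add1,r1:Add2,r2:9,r3:Add3
cycle 4: CDB Add1=6; issue MUL r0<-Mul1 // r0:Mul1,r1:Add2,r2:9,r3:Add3
cycle 5: CDB Add2=16; issue ADD r1<-Add1 // r0:Mul1,r1:Add1,r2:9,r3:Add3
cycle 6: issue MUL r0<-Mul2 // r0:Mul2,r1:Add1,r2:9,r3:Add3
cycle 7: issue SUB r1<-Add2 // r0:Mul2,r1:Add2,r2:9,r3:Add3
cycle 8: CDB Add1=32; stall // r0:Mul2,r1:Add2,r2:9,r3:Add3
cycle 9: CDB Add3=-10; stall // r0:Mul2,r1:Add2,r2:9,r3:-10
cycle 10: CDB Mul1=54; issue MUL r2<-Mul1 // r0:Mul2,r1:Add2,r2:Mul1,r3:-10
cycle 11: issue ADD r3<-Add1 // r0:Mul2,r1:Add2,r2:Mul1,r3:Add1
cycle 12: - // r0:Mul2,r1:Add2,r2:Mul1,r3:Add1
cycle 13: - // r0:Mul2,r1:Add2,r2:Mul1,r3:Add1
cycle 14: - // r0:Mul2,r1:Add2,r2:Mul1,r3:Add1
cycle 15: CDB Mul2=2916 // r0:2916,r1:Add2,r2:Mul1,r3:Add1
cycle 16: - // r0:2916,r1:Add2,r2:Mul1,r3:Add1

STATUS = TAG Mul1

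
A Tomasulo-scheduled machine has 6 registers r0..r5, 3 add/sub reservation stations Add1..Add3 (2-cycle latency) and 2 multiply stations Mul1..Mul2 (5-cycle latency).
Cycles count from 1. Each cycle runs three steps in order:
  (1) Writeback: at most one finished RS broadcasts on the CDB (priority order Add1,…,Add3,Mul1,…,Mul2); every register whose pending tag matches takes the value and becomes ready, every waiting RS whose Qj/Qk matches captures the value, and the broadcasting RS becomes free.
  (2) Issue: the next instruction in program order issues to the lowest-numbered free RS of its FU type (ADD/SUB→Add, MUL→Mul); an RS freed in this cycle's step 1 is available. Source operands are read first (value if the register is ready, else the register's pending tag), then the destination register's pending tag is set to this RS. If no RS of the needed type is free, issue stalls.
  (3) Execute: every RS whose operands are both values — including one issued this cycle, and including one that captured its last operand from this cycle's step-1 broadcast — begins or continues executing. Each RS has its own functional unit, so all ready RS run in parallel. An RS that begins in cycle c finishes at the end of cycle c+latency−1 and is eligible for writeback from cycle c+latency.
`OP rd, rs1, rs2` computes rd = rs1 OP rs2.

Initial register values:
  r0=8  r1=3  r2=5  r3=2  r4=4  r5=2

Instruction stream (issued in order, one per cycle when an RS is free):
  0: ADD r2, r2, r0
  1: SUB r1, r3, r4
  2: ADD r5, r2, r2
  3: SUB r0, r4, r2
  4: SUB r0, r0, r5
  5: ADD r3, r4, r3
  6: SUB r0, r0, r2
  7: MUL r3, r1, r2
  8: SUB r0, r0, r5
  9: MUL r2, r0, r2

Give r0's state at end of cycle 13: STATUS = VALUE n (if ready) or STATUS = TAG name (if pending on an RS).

  c1: issue ADD r2<-Add1  regs: r0:8,r1:3,r2:Add1,r3:2,r4:4,r5:2
  c2: issue SUB r1<-Add2  regs: r0:8,r1:Add2,r2:Add1,r3:2,r4:4,r5:2
  c3: CDB Add1=13; issue ADD r5<-Add1  regs: r0:8,r1:Add2,r2:13,r3:2,r4:4,r5:Add1
  c4: CDB Add2=-2; issue SUB r0<-Add2  regs: r0:Add2,r1:-2,r2:13,r3:2,r4:4,r5:Add1
  c5: CDB Add1=26; issue SUB r0<-Add1  regs: r0:Add1,r1:-2,r2:13,r3:2,r4:4,r5:26
  c6: CDB Add2=-9; issue ADD r3<-Add2  regs: r0:Add1,r1:-2,r2:13,r3:Add2,r4:4,r5:26
  c7: issue SUB r0<-Add3  regs: r0:Add3,r1:-2,r2:13,r3:Add2,r4:4,r5:26
  c8: CDB Add1=-35; issue MUL r3<-Mul1  regs: r0:Add3,r1:-2,r2:13,r3:Mul1,r4:4,r5:26
  c9: CDB Add2=6; issue SUB r0<-Add1  regs: r0:Add1,r1:-2,r2:13,r3:Mul1,r4:4,r5:26
  c10: CDB Add3=-48; issue MUL r2<-Mul2  regs: r0:Add1,r1:-2,r2:Mul2,r3:Mul1,r4:4,r5:26
  c11: -  regs: r0:Add1,r1:-2,r2:Mul2,r3:Mul1,r4:4,r5:26
  c12: CDB Add1=-74  regs: r0:-74,r1:-2,r2:Mul2,r3:Mul1,r4:4,r5:26
  c13: CDB Mul1=-26  regs: r0:-74,r1:-2,r2:Mul2,r3:-26,r4:4,r5:26

STATUS = VALUE -74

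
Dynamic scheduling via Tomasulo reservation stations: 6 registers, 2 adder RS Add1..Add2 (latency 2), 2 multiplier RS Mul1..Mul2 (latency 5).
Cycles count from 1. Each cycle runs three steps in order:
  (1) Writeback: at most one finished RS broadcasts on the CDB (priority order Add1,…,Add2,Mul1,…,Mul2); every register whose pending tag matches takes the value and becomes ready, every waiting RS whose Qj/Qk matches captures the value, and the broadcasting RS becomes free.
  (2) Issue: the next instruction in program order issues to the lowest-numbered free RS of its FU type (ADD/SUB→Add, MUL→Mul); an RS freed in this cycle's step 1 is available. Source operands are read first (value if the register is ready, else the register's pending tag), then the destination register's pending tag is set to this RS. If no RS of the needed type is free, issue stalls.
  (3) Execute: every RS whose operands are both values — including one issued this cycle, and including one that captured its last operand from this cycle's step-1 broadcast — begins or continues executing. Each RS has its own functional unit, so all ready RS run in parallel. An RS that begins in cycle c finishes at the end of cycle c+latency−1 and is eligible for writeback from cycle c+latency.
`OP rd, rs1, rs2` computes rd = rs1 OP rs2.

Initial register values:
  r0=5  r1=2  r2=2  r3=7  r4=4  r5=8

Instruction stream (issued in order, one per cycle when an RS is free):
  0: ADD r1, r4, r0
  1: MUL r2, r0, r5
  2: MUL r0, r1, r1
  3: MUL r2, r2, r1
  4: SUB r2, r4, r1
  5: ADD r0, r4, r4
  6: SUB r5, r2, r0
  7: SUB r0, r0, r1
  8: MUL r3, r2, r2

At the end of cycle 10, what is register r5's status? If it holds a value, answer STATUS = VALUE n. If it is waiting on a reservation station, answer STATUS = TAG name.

  c1: issue ADD r1<-Add1  regs: r0:5,r1:Add1,r2:2,r3:7,r4:4,r5:8
  c2: issue MUL r2<-Mul1  regs: r0:5,r1:Add1,r2:Mul1,r3:7,r4:4,r5:8
  c3: CDB Add1=9; issue MUL r0<-Mul2  regs: r0:Mul2,r1:9,r2:Mul1,r3:7,r4:4,r5:8
  c4: stall  regs: r0:Mul2,r1:9,r2:Mul1,r3:7,r4:4,r5:8
  c5: stall  regs: r0:Mul2,r1:9,r2:Mul1,r3:7,r4:4,r5:8
  c6: stall  regs: r0:Mul2,r1:9,r2:Mul1,r3:7,r4:4,r5:8
  c7: CDB Mul1=40; issue MUL r2<-Mul1  regs: r0:Mul2,r1:9,r2:Mul1,r3:7,r4:4,r5:8
  c8: CDB Mul2=81; issue SUB r2<-Add1  regs: r0:81,r1:9,r2:Add1,r3:7,r4:4,r5:8
  c9: issue ADD r0<-Add2  regs: r0:Add2,r1:9,r2:Add1,r3:7,r4:4,r5:8
  c10: CDB Add1=-5; issue SUB r5<-Add1  regs: r0:Add2,r1:9,r2:-5,r3:7,r4:4,r5:Add1

STATUS = TAG Add1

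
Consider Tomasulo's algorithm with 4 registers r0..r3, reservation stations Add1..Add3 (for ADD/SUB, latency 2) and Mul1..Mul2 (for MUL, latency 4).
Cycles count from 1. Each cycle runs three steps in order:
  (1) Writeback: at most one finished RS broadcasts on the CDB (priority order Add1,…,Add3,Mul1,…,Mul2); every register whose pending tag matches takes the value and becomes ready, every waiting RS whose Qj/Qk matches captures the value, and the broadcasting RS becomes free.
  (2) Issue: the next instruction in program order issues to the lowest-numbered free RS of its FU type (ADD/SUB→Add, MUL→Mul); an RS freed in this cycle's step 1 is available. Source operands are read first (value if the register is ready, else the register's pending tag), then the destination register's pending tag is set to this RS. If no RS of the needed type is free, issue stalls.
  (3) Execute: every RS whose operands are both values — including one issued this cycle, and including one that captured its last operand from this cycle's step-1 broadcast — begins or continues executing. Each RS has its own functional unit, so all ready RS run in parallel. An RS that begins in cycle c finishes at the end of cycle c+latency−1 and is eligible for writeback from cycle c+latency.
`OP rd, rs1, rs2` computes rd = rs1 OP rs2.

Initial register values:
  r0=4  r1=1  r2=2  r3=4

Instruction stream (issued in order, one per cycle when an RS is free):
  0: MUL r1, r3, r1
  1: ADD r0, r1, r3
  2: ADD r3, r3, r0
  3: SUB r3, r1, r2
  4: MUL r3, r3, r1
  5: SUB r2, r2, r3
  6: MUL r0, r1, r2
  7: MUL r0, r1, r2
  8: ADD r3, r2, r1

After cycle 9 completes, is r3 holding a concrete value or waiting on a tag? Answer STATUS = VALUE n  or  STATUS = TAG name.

STATUS = TAG Mul1

  c1: issue MUL r1<-Mul1  regs: r0:4,r1:Mul1,r2:2,r3:4
  c2: issue ADD r0<-Add1  regs: r0:Add1,r1:Mul1,r2:2,r3:4
  c3: issue ADD r3<-Add2  regs: r0:Add1,r1:Mul1,r2:2,r3:Add2
  c4: issue SUB r3<-Add3  regs: r0:Add1,r1:Mul1,r2:2,r3:Add3
  c5: CDB Mul1=4; issue MUL r3<-Mul1  regs: r0:Add1,r1:4,r2:2,r3:Mul1
  c6: stall  regs: r0:Add1,r1:4,r2:2,r3:Mul1
  c7: CDB Add1=8; issue SUB r2<-Add1  regs: r0:8,r1:4,r2:Add1,r3:Mul1
  c8: CDB Add3=2; issue MUL r0<-Mul2  regs: r0:Mul2,r1:4,r2:Add1,r3:Mul1
  c9: CDB Add2=12; stall  regs: r0:Mul2,r1:4,r2:Add1,r3:Mul1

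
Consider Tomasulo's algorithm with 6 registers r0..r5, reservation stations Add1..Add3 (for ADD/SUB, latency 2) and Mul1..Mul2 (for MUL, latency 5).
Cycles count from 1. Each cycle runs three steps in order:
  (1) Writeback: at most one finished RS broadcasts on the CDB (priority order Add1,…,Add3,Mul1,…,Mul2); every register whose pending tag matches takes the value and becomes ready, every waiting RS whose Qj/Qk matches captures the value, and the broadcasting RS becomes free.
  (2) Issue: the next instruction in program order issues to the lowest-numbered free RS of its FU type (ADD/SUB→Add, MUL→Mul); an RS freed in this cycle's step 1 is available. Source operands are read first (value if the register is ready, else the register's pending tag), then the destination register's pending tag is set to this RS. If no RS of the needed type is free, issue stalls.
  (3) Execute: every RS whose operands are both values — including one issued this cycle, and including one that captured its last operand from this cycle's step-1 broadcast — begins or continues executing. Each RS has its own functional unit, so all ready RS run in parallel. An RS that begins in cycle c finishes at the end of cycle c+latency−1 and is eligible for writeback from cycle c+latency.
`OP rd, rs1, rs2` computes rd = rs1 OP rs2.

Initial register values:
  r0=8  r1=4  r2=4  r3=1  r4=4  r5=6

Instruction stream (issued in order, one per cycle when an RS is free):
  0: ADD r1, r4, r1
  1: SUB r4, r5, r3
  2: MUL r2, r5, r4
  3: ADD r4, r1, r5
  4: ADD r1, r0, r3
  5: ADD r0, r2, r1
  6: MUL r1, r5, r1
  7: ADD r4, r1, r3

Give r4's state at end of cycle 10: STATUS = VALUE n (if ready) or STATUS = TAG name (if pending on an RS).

STATUS = TAG Add2

c1: issue ADD r1<-Add1 | r0:8,r1:Add1,r2:4,r3:1,r4:4,r5:6
c2: issue SUB r4<-Add2 | r0:8,r1:Add1,r2:4,r3:1,r4:Add2,r5:6
c3: CDB Add1=8; issue MUL r2<-Mul1 | r0:8,r1:8,r2:Mul1,r3:1,r4:Add2,r5:6
c4: CDB Add2=5; issue ADD r4<-Add1 | r0:8,r1:8,r2:Mul1,r3:1,r4:Add1,r5:6
c5: issue ADD r1<-Add2 | r0:8,r1:Add2,r2:Mul1,r3:1,r4:Add1,r5:6
c6: CDB Add1=14; issue ADD r0<-Add1 | r0:Add1,r1:Add2,r2:Mul1,r3:1,r4:14,r5:6
c7: CDB Add2=9; issue MUL r1<-Mul2 | r0:Add1,r1:Mul2,r2:Mul1,r3:1,r4:14,r5:6
c8: issue ADD r4<-Add2 | r0:Add1,r1:Mul2,r2:Mul1,r3:1,r4:Add2,r5:6
c9: CDB Mul1=30 | r0:Add1,r1:Mul2,r2:30,r3:1,r4:Add2,r5:6
c10: - | r0:Add1,r1:Mul2,r2:30,r3:1,r4:Add2,r5:6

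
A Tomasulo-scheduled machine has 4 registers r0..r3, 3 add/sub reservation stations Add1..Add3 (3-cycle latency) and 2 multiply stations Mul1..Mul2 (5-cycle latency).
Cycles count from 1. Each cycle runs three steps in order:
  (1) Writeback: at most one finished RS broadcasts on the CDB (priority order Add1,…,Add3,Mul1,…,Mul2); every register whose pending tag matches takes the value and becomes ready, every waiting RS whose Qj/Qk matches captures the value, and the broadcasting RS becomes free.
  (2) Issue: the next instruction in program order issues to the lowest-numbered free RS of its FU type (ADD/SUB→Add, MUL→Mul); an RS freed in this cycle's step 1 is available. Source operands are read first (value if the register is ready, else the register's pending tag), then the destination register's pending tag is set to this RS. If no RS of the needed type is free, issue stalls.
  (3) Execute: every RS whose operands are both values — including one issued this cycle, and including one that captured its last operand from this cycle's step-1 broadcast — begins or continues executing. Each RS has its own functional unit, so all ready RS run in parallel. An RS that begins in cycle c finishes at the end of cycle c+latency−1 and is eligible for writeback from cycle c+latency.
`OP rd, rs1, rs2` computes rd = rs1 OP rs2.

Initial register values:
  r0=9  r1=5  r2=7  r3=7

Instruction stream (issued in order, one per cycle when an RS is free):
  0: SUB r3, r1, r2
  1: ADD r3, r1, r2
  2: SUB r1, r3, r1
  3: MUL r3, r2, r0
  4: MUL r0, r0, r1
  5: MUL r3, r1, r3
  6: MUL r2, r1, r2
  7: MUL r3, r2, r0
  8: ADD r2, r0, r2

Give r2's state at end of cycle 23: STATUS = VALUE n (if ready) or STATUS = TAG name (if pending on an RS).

STATUS = VALUE 112

  c1: issue SUB r3<-Add1  regs: r0:9,r1:5,r2:7,r3:Add1
  c2: issue ADD r3<-Add2  regs: r0:9,r1:5,r2:7,r3:Add2
  c3: issue SUB r1<-Add3  regs: r0:9,r1:Add3,r2:7,r3:Add2
  c4: CDB Add1=-2; issue MUL r3<-Mul1  regs: r0:9,r1:Add3,r2:7,r3:Mul1
  c5: CDB Add2=12; issue MUL r0<-Mul2  regs: r0:Mul2,r1:Add3,r2:7,r3:Mul1
  c6: stall  regs: r0:Mul2,r1:Add3,r2:7,r3:Mul1
  c7: stall  regs: r0:Mul2,r1:Add3,r2:7,r3:Mul1
  c8: CDB Add3=7; stall  regs: r0:Mul2,r1:7,r2:7,r3:Mul1
  c9: CDB Mul1=63; issue MUL r3<-Mul1  regs: r0:Mul2,r1:7,r2:7,r3:Mul1
  c10: stall  regs: r0:Mul2,r1:7,r2:7,r3:Mul1
  c11: stall  regs: r0:Mul2,r1:7,r2:7,r3:Mul1
  c12: stall  regs: r0:Mul2,r1:7,r2:7,r3:Mul1
  c13: CDB Mul2=63; issue MUL r2<-Mul2  regs: r0:63,r1:7,r2:Mul2,r3:Mul1
  c14: CDB Mul1=441; issue MUL r3<-Mul1  regs: r0:63,r1:7,r2:Mul2,r3:Mul1
  c15: issue ADD r2<-Add1  regs: r0:63,r1:7,r2:Add1,r3:Mul1
  c16: -  regs: r0:63,r1:7,r2:Add1,r3:Mul1
  c17: -  regs: r0:63,r1:7,r2:Add1,r3:Mul1
  c18: CDB Mul2=49  regs: r0:63,r1:7,r2:Add1,r3:Mul1
  c19: -  regs: r0:63,r1:7,r2:Add1,r3:Mul1
  c20: -  regs: r0:63,r1:7,r2:Add1,r3:Mul1
  c21: CDB Add1=112  regs: r0:63,r1:7,r2:112,r3:Mul1
  c22: -  regs: r0:63,r1:7,r2:112,r3:Mul1
  c23: CDB Mul1=3087  regs: r0:63,r1:7,r2:112,r3:3087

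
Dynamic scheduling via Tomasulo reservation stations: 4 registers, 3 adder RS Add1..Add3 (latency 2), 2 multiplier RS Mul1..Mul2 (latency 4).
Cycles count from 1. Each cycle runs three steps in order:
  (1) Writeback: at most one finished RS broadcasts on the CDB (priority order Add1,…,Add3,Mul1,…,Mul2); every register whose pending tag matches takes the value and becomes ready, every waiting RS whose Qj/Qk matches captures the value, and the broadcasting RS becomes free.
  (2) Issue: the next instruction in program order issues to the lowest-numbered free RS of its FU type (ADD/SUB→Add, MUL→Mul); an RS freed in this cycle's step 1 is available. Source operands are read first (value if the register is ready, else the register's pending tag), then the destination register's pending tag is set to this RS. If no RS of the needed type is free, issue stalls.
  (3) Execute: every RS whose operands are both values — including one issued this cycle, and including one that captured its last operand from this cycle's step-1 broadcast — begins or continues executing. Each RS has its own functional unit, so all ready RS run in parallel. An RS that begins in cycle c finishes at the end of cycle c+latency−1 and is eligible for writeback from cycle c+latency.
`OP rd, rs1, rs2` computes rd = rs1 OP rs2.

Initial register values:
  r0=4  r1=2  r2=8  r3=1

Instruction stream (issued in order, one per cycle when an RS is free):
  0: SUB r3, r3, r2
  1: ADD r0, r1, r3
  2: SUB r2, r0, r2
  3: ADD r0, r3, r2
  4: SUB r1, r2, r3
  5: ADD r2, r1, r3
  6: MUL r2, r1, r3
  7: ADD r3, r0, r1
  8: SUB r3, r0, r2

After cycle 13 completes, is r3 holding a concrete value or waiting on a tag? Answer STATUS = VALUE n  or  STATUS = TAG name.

STATUS = TAG Add3

cycle 1: issue SUB r3<-Add1 // r0:4,r1:2,r2:8,r3:Add1
cycle 2: issue ADD r0<-Add2 // r0:Add2,r1:2,r2:8,r3:Add1
cycle 3: CDB Add1=-7; issue SUB r2<-Add1 // r0:Add2,r1:2,r2:Add1,r3:-7
cycle 4: issue ADD r0<-Add3 // r0:Add3,r1:2,r2:Add1,r3:-7
cycle 5: CDB Add2=-5; issue SUB r1<-Add2 // r0:Add3,r1:Add2,r2:Add1,r3:-7
cycle 6: stall // r0:Add3,r1:Add2,r2:Add1,r3:-7
cycle 7: CDB Add1=-13; issue ADD r2<-Add1 // r0:Add3,r1:Add2,r2:Add1,r3:-7
cycle 8: issue MUL r2<-Mul1 // r0:Add3,r1:Add2,r2:Mul1,r3:-7
cycle 9: CDB Add2=-6; issue ADD r3<-Add2 // r0:Add3,r1:-6,r2:Mul1,r3:Add2
cycle 10: CDB Add3=-20; issue SUB r3<-Add3 // r0:-20,r1:-6,r2:Mul1,r3:Add3
cycle 11: CDB Add1=-13 // r0:-20,r1:-6,r2:Mul1,r3:Add3
cycle 12: CDB Add2=-26 // r0:-20,r1:-6,r2:Mul1,r3:Add3
cycle 13: CDB Mul1=42 // r0:-20,r1:-6,r2:42,r3:Add3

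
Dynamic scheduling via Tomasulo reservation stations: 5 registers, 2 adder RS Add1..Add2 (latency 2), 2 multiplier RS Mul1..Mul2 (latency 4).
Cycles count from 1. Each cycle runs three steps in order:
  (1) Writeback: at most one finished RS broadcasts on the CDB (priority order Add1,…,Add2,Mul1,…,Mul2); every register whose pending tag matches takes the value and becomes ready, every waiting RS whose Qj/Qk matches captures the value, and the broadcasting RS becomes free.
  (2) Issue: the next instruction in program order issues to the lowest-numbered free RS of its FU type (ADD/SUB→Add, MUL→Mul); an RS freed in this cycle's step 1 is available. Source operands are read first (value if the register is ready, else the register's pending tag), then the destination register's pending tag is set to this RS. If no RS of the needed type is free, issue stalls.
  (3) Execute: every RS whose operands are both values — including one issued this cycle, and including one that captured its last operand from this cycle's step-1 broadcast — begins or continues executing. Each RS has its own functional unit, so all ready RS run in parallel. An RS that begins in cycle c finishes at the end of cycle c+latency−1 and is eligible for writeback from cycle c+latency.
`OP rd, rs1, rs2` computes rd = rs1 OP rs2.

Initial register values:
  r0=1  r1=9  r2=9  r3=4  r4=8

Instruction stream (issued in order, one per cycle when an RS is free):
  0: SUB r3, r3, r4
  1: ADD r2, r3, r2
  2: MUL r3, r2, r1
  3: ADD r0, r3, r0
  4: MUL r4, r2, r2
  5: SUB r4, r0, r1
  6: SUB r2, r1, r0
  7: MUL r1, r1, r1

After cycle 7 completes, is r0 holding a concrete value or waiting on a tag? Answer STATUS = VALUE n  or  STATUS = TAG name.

cycle 1: issue SUB r3<-Add1 // r0:1,r1:9,r2:9,r3:Add1,r4:8
cycle 2: issue ADD r2<-Add2 // r0:1,r1:9,r2:Add2,r3:Add1,r4:8
cycle 3: CDB Add1=-4; issue MUL r3<-Mul1 // r0:1,r1:9,r2:Add2,r3:Mul1,r4:8
cycle 4: issue ADD r0<-Add1 // r0:Add1,r1:9,r2:Add2,r3:Mul1,r4:8
cycle 5: CDB Add2=5; issue MUL r4<-Mul2 // r0:Add1,r1:9,r2:5,r3:Mul1,r4:Mul2
cycle 6: issue SUB r4<-Add2 // r0:Add1,r1:9,r2:5,r3:Mul1,r4:Add2
cycle 7: stall // r0:Add1,r1:9,r2:5,r3:Mul1,r4:Add2

STATUS = TAG Add1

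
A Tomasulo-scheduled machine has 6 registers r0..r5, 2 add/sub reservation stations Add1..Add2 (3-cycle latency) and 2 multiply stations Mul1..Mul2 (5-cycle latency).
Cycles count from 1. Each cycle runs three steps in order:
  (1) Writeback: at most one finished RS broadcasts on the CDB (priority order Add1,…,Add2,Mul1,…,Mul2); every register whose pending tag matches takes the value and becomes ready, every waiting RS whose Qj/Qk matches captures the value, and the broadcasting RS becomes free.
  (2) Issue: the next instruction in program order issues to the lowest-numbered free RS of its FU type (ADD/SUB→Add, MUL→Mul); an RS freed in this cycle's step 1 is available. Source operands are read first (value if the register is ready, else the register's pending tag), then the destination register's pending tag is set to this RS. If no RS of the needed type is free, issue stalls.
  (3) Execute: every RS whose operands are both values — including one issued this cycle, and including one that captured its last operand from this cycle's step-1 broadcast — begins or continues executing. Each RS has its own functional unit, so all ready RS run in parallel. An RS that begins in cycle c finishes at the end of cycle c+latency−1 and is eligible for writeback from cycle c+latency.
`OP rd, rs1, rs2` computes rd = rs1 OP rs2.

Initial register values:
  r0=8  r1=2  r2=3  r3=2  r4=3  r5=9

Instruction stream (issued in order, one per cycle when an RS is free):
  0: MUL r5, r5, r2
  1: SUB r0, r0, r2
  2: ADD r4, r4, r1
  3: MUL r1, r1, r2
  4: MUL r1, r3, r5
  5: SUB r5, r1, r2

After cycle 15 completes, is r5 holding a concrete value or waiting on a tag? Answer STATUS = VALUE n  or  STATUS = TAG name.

c1: issue MUL r5<-Mul1 | r0:8,r1:2,r2:3,r3:2,r4:3,r5:Mul1
c2: issue SUB r0<-Add1 | r0:Add1,r1:2,r2:3,r3:2,r4:3,r5:Mul1
c3: issue ADD r4<-Add2 | r0:Add1,r1:2,r2:3,r3:2,r4:Add2,r5:Mul1
c4: issue MUL r1<-Mul2 | r0:Add1,r1:Mul2,r2:3,r3:2,r4:Add2,r5:Mul1
c5: CDB Add1=5; stall | r0:5,r1:Mul2,r2:3,r3:2,r4:Add2,r5:Mul1
c6: CDB Add2=5; stall | r0:5,r1:Mul2,r2:3,r3:2,r4:5,r5:Mul1
c7: CDB Mul1=27; issue MUL r1<-Mul1 | r0:5,r1:Mul1,r2:3,r3:2,r4:5,r5:27
c8: issue SUB r5<-Add1 | r0:5,r1:Mul1,r2:3,r3:2,r4:5,r5:Add1
c9: CDB Mul2=6 | r0:5,r1:Mul1,r2:3,r3:2,r4:5,r5:Add1
c10: - | r0:5,r1:Mul1,r2:3,r3:2,r4:5,r5:Add1
c11: - | r0:5,r1:Mul1,r2:3,r3:2,r4:5,r5:Add1
c12: CDB Mul1=54 | r0:5,r1:54,r2:3,r3:2,r4:5,r5:Add1
c13: - | r0:5,r1:54,r2:3,r3:2,r4:5,r5:Add1
c14: - | r0:5,r1:54,r2:3,r3:2,r4:5,r5:Add1
c15: CDB Add1=51 | r0:5,r1:54,r2:3,r3:2,r4:5,r5:51

STATUS = VALUE 51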